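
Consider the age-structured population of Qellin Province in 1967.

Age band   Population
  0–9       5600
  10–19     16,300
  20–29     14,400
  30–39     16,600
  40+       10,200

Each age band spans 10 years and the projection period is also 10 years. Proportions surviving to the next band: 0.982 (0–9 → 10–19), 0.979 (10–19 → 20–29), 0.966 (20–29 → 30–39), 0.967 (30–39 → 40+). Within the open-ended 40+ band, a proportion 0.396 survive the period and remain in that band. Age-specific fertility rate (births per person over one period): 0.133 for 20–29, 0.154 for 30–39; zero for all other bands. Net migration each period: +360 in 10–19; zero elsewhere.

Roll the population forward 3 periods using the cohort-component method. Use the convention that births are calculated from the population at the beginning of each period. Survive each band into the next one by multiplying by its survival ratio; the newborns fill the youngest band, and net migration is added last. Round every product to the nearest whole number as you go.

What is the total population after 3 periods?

41259

Call the groups 1 to 5, youngest first.
After projecting period 1:
Births: 14400 * 0.133 = 1915 ; 16600 * 0.154 = 2556 — total 4471
Group 2: 5600 * 0.982 = 5499
Group 3: 16300 * 0.979 = 15958
Group 4: 14400 * 0.966 = 13910
Group 5: 16600 * 0.967 + 10200 * 0.396 = 16052 + 4039 = 20091
Net migration: Group 2 + 360 → 5859
Giving 4471 / 5859 / 15958 / 13910 / 20091.
After projecting period 2:
Births: 15958 * 0.133 = 2122 ; 13910 * 0.154 = 2142 — total 4264
Group 2: 4471 * 0.982 = 4391
Group 3: 5859 * 0.979 = 5736
Group 4: 15958 * 0.966 = 15415
Group 5: 13910 * 0.967 + 20091 * 0.396 = 13451 + 7956 = 21407
Net migration: Group 2 + 360 → 4751
Giving 4264 / 4751 / 5736 / 15415 / 21407.
After projecting period 3:
Births: 5736 * 0.133 = 763 ; 15415 * 0.154 = 2374 — total 3137
Group 2: 4264 * 0.982 = 4187
Group 3: 4751 * 0.979 = 4651
Group 4: 5736 * 0.966 = 5541
Group 5: 15415 * 0.967 + 21407 * 0.396 = 14906 + 8477 = 23383
Net migration: Group 2 + 360 → 4547
Giving 3137 / 4547 / 4651 / 5541 / 23383.
Total after period 3: 3137 + 4547 + 4651 + 5541 + 23383 = 41259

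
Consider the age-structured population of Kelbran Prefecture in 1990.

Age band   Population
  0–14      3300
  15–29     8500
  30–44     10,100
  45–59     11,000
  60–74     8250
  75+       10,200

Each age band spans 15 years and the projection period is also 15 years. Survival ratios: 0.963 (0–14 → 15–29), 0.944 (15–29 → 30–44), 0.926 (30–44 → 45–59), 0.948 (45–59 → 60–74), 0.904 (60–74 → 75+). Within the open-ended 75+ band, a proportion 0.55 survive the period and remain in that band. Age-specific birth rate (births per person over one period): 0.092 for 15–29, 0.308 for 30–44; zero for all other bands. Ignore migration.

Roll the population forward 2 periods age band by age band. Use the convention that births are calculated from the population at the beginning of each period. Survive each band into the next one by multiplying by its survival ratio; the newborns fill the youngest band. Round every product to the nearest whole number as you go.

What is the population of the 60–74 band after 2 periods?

8867

Period 1:
Births: 8500 × 0.092 = 782, 10100 × 0.308 = 3111 → 3893
15–29: 3300 × 0.963 = 3178
30–44: 8500 × 0.944 = 8024
45–59: 10100 × 0.926 = 9353
60–74: 11000 × 0.948 = 10428
75+: 8250 × 0.904 + 10200 × 0.55 = 7458 + 5610 = 13068
Population now: 0–14=3893, 15–29=3178, 30–44=8024, 45–59=9353, 60–74=10428, 75+=13068
Period 2:
Births: 3178 × 0.092 = 292, 8024 × 0.308 = 2471 → 2763
15–29: 3893 × 0.963 = 3749
30–44: 3178 × 0.944 = 3000
45–59: 8024 × 0.926 = 7430
60–74: 9353 × 0.948 = 8867
75+: 10428 × 0.904 + 13068 × 0.55 = 9427 + 7187 = 16614
Population now: 0–14=2763, 15–29=3749, 30–44=3000, 45–59=7430, 60–74=8867, 75+=16614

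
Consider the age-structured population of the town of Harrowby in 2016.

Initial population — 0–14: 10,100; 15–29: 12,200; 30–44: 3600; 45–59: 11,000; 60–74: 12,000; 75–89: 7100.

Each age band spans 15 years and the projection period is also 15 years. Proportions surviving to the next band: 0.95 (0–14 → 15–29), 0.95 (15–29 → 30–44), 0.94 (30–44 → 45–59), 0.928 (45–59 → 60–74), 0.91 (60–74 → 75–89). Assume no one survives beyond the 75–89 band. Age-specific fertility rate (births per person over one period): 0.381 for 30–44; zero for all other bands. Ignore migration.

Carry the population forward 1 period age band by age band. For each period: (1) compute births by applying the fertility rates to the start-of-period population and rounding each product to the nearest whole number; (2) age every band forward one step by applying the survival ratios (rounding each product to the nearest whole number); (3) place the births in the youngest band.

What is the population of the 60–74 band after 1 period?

— Period 1 —
Births: 3600 * 0.381 = 1372
15–29: 10100 * 0.95 = 9595
30–44: 12200 * 0.95 = 11590
45–59: 3600 * 0.94 = 3384
60–74: 11000 * 0.928 = 10208
75–89: 12000 * 0.91 = 10920
Giving 1372 / 9595 / 11590 / 3384 / 10208 / 10920.

10208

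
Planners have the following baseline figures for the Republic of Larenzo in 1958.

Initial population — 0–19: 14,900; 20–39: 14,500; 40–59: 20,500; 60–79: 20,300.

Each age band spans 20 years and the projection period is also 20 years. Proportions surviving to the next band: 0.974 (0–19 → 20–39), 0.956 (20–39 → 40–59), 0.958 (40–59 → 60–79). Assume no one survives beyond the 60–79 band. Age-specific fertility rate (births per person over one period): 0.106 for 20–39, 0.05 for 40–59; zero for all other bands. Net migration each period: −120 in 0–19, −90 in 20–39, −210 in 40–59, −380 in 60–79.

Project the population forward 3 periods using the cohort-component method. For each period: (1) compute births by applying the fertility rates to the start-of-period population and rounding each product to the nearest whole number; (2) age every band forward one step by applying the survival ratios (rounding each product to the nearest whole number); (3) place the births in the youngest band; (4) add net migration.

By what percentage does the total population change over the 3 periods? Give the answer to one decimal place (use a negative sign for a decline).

-75.3

Let group 1 be 0–19 through group 4 = 60–79.
— Period 1 —
Births: 14500 × 0.106 = 1537 ; 20500 × 0.05 = 1025 — total 2562
Group 2: 14900 × 0.974 = 14513
Group 3: 14500 × 0.956 = 13862
Group 4: 20500 × 0.958 = 19639
Net migration: Group 1 − 120 → 2442; Group 2 − 90 → 14423; Group 3 − 210 → 13652; Group 4 − 380 → 19259
→ [2442, 14423, 13652, 19259]
— Period 2 —
Births: 14423 × 0.106 = 1529 ; 13652 × 0.05 = 683 — total 2212
Group 2: 2442 × 0.974 = 2379
Group 3: 14423 × 0.956 = 13788
Group 4: 13652 × 0.958 = 13079
Net migration: Group 1 − 120 → 2092; Group 2 − 90 → 2289; Group 3 − 210 → 13578; Group 4 − 380 → 12699
→ [2092, 2289, 13578, 12699]
— Period 3 —
Births: 2289 × 0.106 = 243 ; 13578 × 0.05 = 679 — total 922
Group 2: 2092 × 0.974 = 2038
Group 3: 2289 × 0.956 = 2188
Group 4: 13578 × 0.958 = 13008
Net migration: Group 1 − 120 → 802; Group 2 − 90 → 1948; Group 3 − 210 → 1978; Group 4 − 380 → 12628
→ [802, 1948, 1978, 12628]
Total: 70200 → 17356; change = -52844; percentage change = -75.3%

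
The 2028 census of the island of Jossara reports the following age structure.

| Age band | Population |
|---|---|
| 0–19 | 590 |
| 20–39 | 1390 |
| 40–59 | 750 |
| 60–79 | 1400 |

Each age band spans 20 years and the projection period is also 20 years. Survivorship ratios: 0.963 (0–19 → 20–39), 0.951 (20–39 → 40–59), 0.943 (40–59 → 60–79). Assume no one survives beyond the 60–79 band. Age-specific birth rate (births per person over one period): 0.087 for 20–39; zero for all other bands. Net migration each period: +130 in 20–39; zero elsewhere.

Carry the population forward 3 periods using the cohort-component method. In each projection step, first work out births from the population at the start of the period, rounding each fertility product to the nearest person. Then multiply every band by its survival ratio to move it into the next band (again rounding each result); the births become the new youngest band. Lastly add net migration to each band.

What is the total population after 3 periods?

Let band 1 be 0–19 through band 4 = 60–79.
Period 1.
Births: 1390 * 0.087 = 121
Band 2: 590 * 0.963 = 568
Band 3: 1390 * 0.951 = 1322
Band 4: 750 * 0.943 = 707
Net migration: Band 2 + 130 → 698
Giving 121 / 698 / 1322 / 707.
Period 2.
Births: 698 * 0.087 = 61
Band 2: 121 * 0.963 = 117
Band 3: 698 * 0.951 = 664
Band 4: 1322 * 0.943 = 1247
Net migration: Band 2 + 130 → 247
Giving 61 / 247 / 664 / 1247.
Period 3.
Births: 247 * 0.087 = 21
Band 2: 61 * 0.963 = 59
Band 3: 247 * 0.951 = 235
Band 4: 664 * 0.943 = 626
Net migration: Band 2 + 130 → 189
Giving 21 / 189 / 235 / 626.
Total after period 3: 21 + 189 + 235 + 626 = 1071

1071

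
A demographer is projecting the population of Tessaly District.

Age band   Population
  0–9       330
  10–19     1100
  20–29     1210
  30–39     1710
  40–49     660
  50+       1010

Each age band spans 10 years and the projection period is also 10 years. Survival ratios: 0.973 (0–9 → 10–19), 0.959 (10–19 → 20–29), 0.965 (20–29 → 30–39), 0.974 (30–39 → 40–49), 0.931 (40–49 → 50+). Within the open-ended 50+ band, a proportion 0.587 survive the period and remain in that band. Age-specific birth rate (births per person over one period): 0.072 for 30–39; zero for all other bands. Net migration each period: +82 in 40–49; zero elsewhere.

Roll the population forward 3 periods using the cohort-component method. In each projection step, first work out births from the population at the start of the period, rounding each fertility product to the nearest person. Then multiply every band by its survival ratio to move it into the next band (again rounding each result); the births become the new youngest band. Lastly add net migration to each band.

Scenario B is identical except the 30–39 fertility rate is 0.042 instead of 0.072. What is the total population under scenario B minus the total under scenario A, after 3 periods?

-112

[period 1]
Births: 1710 × 0.072 = 123
10–19: 330 × 0.973 = 321
20–29: 1100 × 0.959 = 1055
30–39: 1210 × 0.965 = 1168
40–49: 1710 × 0.974 = 1666
50+: 660 × 0.931 + 1010 × 0.587 = 614 + 593 = 1207
Net migration: 40–49 + 82 → 1748
End of period: [123, 321, 1055, 1168, 1748, 1207]
[period 2]
Births: 1168 × 0.072 = 84
10–19: 123 × 0.973 = 120
20–29: 321 × 0.959 = 308
30–39: 1055 × 0.965 = 1018
40–49: 1168 × 0.974 = 1138
50+: 1748 × 0.931 + 1207 × 0.587 = 1627 + 709 = 2336
Net migration: 40–49 + 82 → 1220
End of period: [84, 120, 308, 1018, 1220, 2336]
[period 3]
Births: 1018 × 0.072 = 73
10–19: 84 × 0.973 = 82
20–29: 120 × 0.959 = 115
30–39: 308 × 0.965 = 297
40–49: 1018 × 0.974 = 992
50+: 1220 × 0.931 + 2336 × 0.587 = 1136 + 1371 = 2507
Net migration: 40–49 + 82 → 1074
End of period: [73, 82, 115, 297, 1074, 2507]
Scenario A total after 3 periods: 4148
Scenario B projection —
[period 1]
Births: 1710 × 0.042 = 72
10–19: 330 × 0.973 = 321
20–29: 1100 × 0.959 = 1055
30–39: 1210 × 0.965 = 1168
40–49: 1710 × 0.974 = 1666
50+: 660 × 0.931 + 1010 × 0.587 = 614 + 593 = 1207
Net migration: 40–49 + 82 → 1748
End of period: [72, 321, 1055, 1168, 1748, 1207]
[period 2]
Births: 1168 × 0.042 = 49
10–19: 72 × 0.973 = 70
20–29: 321 × 0.959 = 308
30–39: 1055 × 0.965 = 1018
40–49: 1168 × 0.974 = 1138
50+: 1748 × 0.931 + 1207 × 0.587 = 1627 + 709 = 2336
Net migration: 40–49 + 82 → 1220
End of period: [49, 70, 308, 1018, 1220, 2336]
[period 3]
Births: 1018 × 0.042 = 43
10–19: 49 × 0.973 = 48
20–29: 70 × 0.959 = 67
30–39: 308 × 0.965 = 297
40–49: 1018 × 0.974 = 992
50+: 1220 × 0.931 + 2336 × 0.587 = 1136 + 1371 = 2507
Net migration: 40–49 + 82 → 1074
End of period: [43, 48, 67, 297, 1074, 2507]
Scenario B total after 3 periods: 4036
Difference B − A = 4036 − 4148 = -112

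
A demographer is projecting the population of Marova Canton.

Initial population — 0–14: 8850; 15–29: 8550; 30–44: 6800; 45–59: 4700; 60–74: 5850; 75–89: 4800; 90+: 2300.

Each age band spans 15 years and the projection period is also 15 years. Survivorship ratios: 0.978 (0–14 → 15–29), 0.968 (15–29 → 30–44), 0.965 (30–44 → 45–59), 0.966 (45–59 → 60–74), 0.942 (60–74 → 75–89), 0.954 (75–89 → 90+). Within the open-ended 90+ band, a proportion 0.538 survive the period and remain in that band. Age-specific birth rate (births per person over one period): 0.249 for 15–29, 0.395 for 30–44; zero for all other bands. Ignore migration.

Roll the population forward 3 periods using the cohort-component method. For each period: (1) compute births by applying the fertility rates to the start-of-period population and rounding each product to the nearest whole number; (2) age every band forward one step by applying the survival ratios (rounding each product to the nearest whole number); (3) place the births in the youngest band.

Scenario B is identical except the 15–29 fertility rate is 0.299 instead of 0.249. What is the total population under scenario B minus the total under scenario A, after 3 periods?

Call the groups 1 to 7, youngest first.
After projecting period 1:
Births: 8550 × 0.249 = 2129 ; 6800 × 0.395 = 2686 → total 4815
Group 2: 8850 × 0.978 = 8655
Group 3: 8550 × 0.968 = 8276
Group 4: 6800 × 0.965 = 6562
Group 5: 4700 × 0.966 = 4540
Group 6: 5850 × 0.942 = 5511
Group 7: 4800 × 0.954 + 2300 × 0.538 = 4579 + 1237 = 5816
→ [4815, 8655, 8276, 6562, 4540, 5511, 5816]
After projecting period 2:
Births: 8655 × 0.249 = 2155 ; 8276 × 0.395 = 3269 → total 5424
Group 2: 4815 × 0.978 = 4709
Group 3: 8655 × 0.968 = 8378
Group 4: 8276 × 0.965 = 7986
Group 5: 6562 × 0.966 = 6339
Group 6: 4540 × 0.942 = 4277
Group 7: 5511 × 0.954 + 5816 × 0.538 = 5257 + 3129 = 8386
→ [5424, 4709, 8378, 7986, 6339, 4277, 8386]
After projecting period 3:
Births: 4709 × 0.249 = 1173 ; 8378 × 0.395 = 3309 → total 4482
Group 2: 5424 × 0.978 = 5305
Group 3: 4709 × 0.968 = 4558
Group 4: 8378 × 0.965 = 8085
Group 5: 7986 × 0.966 = 7714
Group 6: 6339 × 0.942 = 5971
Group 7: 4277 × 0.954 + 8386 × 0.538 = 4080 + 4512 = 8592
→ [4482, 5305, 4558, 8085, 7714, 5971, 8592]
Scenario A total after 3 periods: 44707
Scenario B projection —
After projecting period 1:
Births: 8550 × 0.299 = 2556 ; 6800 × 0.395 = 2686 → total 5242
Group 2: 8850 × 0.978 = 8655
Group 3: 8550 × 0.968 = 8276
Group 4: 6800 × 0.965 = 6562
Group 5: 4700 × 0.966 = 4540
Group 6: 5850 × 0.942 = 5511
Group 7: 4800 × 0.954 + 2300 × 0.538 = 4579 + 1237 = 5816
→ [5242, 8655, 8276, 6562, 4540, 5511, 5816]
After projecting period 2:
Births: 8655 × 0.299 = 2588 ; 8276 × 0.395 = 3269 → total 5857
Group 2: 5242 × 0.978 = 5127
Group 3: 8655 × 0.968 = 8378
Group 4: 8276 × 0.965 = 7986
Group 5: 6562 × 0.966 = 6339
Group 6: 4540 × 0.942 = 4277
Group 7: 5511 × 0.954 + 5816 × 0.538 = 5257 + 3129 = 8386
→ [5857, 5127, 8378, 7986, 6339, 4277, 8386]
After projecting period 3:
Births: 5127 × 0.299 = 1533 ; 8378 × 0.395 = 3309 → total 4842
Group 2: 5857 × 0.978 = 5728
Group 3: 5127 × 0.968 = 4963
Group 4: 8378 × 0.965 = 8085
Group 5: 7986 × 0.966 = 7714
Group 6: 6339 × 0.942 = 5971
Group 7: 4277 × 0.954 + 8386 × 0.538 = 4080 + 4512 = 8592
→ [4842, 5728, 4963, 8085, 7714, 5971, 8592]
Scenario B total after 3 periods: 45895
Difference B − A = 45895 − 44707 = 1188

1188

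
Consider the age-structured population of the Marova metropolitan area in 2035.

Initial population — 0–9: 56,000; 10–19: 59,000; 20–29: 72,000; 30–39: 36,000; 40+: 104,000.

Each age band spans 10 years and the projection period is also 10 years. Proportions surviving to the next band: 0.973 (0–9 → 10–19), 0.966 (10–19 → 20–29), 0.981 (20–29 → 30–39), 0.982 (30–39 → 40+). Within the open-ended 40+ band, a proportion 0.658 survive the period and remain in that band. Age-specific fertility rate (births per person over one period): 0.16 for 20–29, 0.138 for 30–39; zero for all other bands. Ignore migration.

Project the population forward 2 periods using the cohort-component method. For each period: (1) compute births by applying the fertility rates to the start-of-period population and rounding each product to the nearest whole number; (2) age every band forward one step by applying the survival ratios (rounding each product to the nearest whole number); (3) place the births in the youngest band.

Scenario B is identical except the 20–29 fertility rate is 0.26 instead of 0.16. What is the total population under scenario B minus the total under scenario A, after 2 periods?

Period 1.
Births: 72000 × 0.16 = 11520  |  36000 × 0.138 = 4968 — total 16488
10–19: 56000 × 0.973 = 54488
20–29: 59000 × 0.966 = 56994
30–39: 72000 × 0.981 = 70632
40+: 36000 × 0.982 + 104000 × 0.658 = 35352 + 68432 = 103784
Population now: 0–9=16488, 10–19=54488, 20–29=56994, 30–39=70632, 40+=103784
Period 2.
Births: 56994 × 0.16 = 9119  |  70632 × 0.138 = 9747 — total 18866
10–19: 16488 × 0.973 = 16043
20–29: 54488 × 0.966 = 52635
30–39: 56994 × 0.981 = 55911
40+: 70632 × 0.982 + 103784 × 0.658 = 69361 + 68290 = 137651
Population now: 0–9=18866, 10–19=16043, 20–29=52635, 30–39=55911, 40+=137651
Scenario A total after 2 periods: 281106
Scenario B projection —
Period 1.
Births: 72000 × 0.26 = 18720  |  36000 × 0.138 = 4968 — total 23688
10–19: 56000 × 0.973 = 54488
20–29: 59000 × 0.966 = 56994
30–39: 72000 × 0.981 = 70632
40+: 36000 × 0.982 + 104000 × 0.658 = 35352 + 68432 = 103784
Population now: 0–9=23688, 10–19=54488, 20–29=56994, 30–39=70632, 40+=103784
Period 2.
Births: 56994 × 0.26 = 14818  |  70632 × 0.138 = 9747 — total 24565
10–19: 23688 × 0.973 = 23048
20–29: 54488 × 0.966 = 52635
30–39: 56994 × 0.981 = 55911
40+: 70632 × 0.982 + 103784 × 0.658 = 69361 + 68290 = 137651
Population now: 0–9=24565, 10–19=23048, 20–29=52635, 30–39=55911, 40+=137651
Scenario B total after 2 periods: 293810
Difference B − A = 293810 − 281106 = 12704

12704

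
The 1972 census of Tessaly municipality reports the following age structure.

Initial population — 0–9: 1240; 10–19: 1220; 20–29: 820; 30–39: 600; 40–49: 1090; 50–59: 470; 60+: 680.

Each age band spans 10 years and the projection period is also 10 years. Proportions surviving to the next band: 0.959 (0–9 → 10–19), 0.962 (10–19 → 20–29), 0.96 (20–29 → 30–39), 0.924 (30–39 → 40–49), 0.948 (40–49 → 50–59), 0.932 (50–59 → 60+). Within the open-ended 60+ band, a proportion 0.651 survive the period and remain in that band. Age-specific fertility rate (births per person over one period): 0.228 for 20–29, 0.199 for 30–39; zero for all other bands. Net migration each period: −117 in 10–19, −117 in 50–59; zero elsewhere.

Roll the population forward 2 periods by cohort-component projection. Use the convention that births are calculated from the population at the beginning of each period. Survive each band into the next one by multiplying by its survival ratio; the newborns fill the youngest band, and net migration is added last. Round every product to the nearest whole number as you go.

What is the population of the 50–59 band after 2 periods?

Let group 1 be 0–9 through group 7 = 60+.
Period 1:
Births: 820 * 0.228 = 187  |  600 * 0.199 = 119 → 306
Group 2: 1240 * 0.959 = 1189
Group 3: 1220 * 0.962 = 1174
Group 4: 820 * 0.96 = 787
Group 5: 600 * 0.924 = 554
Group 6: 1090 * 0.948 = 1033
Group 7: 470 * 0.932 + 680 * 0.651 = 438 + 443 = 881
Net migration: Group 2 − 117 → 1072; Group 6 − 117 → 916
→ [306, 1072, 1174, 787, 554, 916, 881]
Period 2:
Births: 1174 * 0.228 = 268  |  787 * 0.199 = 157 → 425
Group 2: 306 * 0.959 = 293
Group 3: 1072 * 0.962 = 1031
Group 4: 1174 * 0.96 = 1127
Group 5: 787 * 0.924 = 727
Group 6: 554 * 0.948 = 525
Group 7: 916 * 0.932 + 881 * 0.651 = 854 + 574 = 1428
Net migration: Group 2 − 117 → 176; Group 6 − 117 → 408
→ [425, 176, 1031, 1127, 727, 408, 1428]

408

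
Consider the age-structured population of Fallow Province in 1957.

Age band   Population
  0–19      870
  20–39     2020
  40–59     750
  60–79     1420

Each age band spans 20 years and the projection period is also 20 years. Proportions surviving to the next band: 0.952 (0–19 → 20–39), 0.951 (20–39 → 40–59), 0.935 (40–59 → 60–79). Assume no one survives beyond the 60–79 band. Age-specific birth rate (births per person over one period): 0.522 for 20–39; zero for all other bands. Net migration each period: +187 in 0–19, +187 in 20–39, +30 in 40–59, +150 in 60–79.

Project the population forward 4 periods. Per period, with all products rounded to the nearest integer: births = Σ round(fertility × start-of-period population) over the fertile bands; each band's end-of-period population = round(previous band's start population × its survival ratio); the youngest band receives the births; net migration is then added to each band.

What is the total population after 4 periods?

3937

Call the groups 1 to 4, youngest first.
[period 1]
Births: 2020 × 0.522 = 1054
Group 2: 870 × 0.952 = 828
Group 3: 2020 × 0.951 = 1921
Group 4: 750 × 0.935 = 701
Net migration: Group 1 + 187 → 1241; Group 2 + 187 → 1015; Group 3 + 30 → 1951; Group 4 + 150 → 851
Giving 1241 / 1015 / 1951 / 851.
[period 2]
Births: 1015 × 0.522 = 530
Group 2: 1241 × 0.952 = 1181
Group 3: 1015 × 0.951 = 965
Group 4: 1951 × 0.935 = 1824
Net migration: Group 1 + 187 → 717; Group 2 + 187 → 1368; Group 3 + 30 → 995; Group 4 + 150 → 1974
Giving 717 / 1368 / 995 / 1974.
[period 3]
Births: 1368 × 0.522 = 714
Group 2: 717 × 0.952 = 683
Group 3: 1368 × 0.951 = 1301
Group 4: 995 × 0.935 = 930
Net migration: Group 1 + 187 → 901; Group 2 + 187 → 870; Group 3 + 30 → 1331; Group 4 + 150 → 1080
Giving 901 / 870 / 1331 / 1080.
[period 4]
Births: 870 × 0.522 = 454
Group 2: 901 × 0.952 = 858
Group 3: 870 × 0.951 = 827
Group 4: 1331 × 0.935 = 1244
Net migration: Group 1 + 187 → 641; Group 2 + 187 → 1045; Group 3 + 30 → 857; Group 4 + 150 → 1394
Giving 641 / 1045 / 857 / 1394.
Total after period 4: 641 + 1045 + 857 + 1394 = 3937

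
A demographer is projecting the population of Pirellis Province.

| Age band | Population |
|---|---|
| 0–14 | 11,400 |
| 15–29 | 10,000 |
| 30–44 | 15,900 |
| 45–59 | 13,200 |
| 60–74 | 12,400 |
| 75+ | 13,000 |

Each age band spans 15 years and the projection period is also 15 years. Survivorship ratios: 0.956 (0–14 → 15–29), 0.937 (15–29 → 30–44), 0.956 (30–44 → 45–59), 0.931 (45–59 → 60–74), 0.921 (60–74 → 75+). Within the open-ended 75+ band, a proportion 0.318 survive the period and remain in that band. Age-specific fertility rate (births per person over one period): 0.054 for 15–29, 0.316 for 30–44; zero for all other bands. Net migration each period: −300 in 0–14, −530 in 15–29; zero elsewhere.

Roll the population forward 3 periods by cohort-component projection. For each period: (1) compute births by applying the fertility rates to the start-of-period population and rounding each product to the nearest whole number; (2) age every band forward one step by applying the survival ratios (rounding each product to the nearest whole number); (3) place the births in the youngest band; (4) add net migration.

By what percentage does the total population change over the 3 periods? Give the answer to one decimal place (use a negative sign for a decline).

[period 1]
Births: 10000 × 0.054 = 540  |  15900 × 0.316 = 5024 ⇒ total 5564
15–29: 11400 × 0.956 = 10898
30–44: 10000 × 0.937 = 9370
45–59: 15900 × 0.956 = 15200
60–74: 13200 × 0.931 = 12289
75+: 12400 × 0.921 + 13000 × 0.318 = 11420 + 4134 = 15554
Net migration: 0–14 − 300 → 5264; 15–29 − 530 → 10368
Giving 5264 / 10368 / 9370 / 15200 / 12289 / 15554.
[period 2]
Births: 10368 × 0.054 = 560  |  9370 × 0.316 = 2961 ⇒ total 3521
15–29: 5264 × 0.956 = 5032
30–44: 10368 × 0.937 = 9715
45–59: 9370 × 0.956 = 8958
60–74: 15200 × 0.931 = 14151
75+: 12289 × 0.921 + 15554 × 0.318 = 11318 + 4946 = 16264
Net migration: 0–14 − 300 → 3221; 15–29 − 530 → 4502
Giving 3221 / 4502 / 9715 / 8958 / 14151 / 16264.
[period 3]
Births: 4502 × 0.054 = 243  |  9715 × 0.316 = 3070 ⇒ total 3313
15–29: 3221 × 0.956 = 3079
30–44: 4502 × 0.937 = 4218
45–59: 9715 × 0.956 = 9288
60–74: 8958 × 0.931 = 8340
75+: 14151 × 0.921 + 16264 × 0.318 = 13033 + 5172 = 18205
Net migration: 0–14 − 300 → 3013; 15–29 − 530 → 2549
Giving 3013 / 2549 / 4218 / 9288 / 8340 / 18205.
Total: 75900 → 45613; change = -30287; percentage change = -39.9%

-39.9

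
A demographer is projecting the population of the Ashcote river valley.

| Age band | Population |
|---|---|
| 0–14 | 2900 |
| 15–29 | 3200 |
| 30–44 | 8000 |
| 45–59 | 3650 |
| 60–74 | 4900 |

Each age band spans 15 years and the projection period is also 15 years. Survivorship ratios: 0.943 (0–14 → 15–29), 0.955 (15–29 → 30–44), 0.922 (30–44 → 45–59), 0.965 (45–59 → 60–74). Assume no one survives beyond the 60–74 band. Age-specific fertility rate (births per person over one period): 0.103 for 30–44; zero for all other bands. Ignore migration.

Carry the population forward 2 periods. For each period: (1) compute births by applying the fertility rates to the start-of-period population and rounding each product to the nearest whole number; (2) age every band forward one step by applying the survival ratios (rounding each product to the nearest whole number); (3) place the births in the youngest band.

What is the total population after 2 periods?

(Bands numbered youngest = 1 to oldest = 5.)
Period 1:
Births: 8000 * 0.103 = 824
Band 2: 2900 * 0.943 = 2735
Band 3: 3200 * 0.955 = 3056
Band 4: 8000 * 0.922 = 7376
Band 5: 3650 * 0.965 = 3522
End of period: [824, 2735, 3056, 7376, 3522]
Period 2:
Births: 3056 * 0.103 = 315
Band 2: 824 * 0.943 = 777
Band 3: 2735 * 0.955 = 2612
Band 4: 3056 * 0.922 = 2818
Band 5: 7376 * 0.965 = 7118
End of period: [315, 777, 2612, 2818, 7118]
Total after period 2: 315 + 777 + 2612 + 2818 + 7118 = 13640

13640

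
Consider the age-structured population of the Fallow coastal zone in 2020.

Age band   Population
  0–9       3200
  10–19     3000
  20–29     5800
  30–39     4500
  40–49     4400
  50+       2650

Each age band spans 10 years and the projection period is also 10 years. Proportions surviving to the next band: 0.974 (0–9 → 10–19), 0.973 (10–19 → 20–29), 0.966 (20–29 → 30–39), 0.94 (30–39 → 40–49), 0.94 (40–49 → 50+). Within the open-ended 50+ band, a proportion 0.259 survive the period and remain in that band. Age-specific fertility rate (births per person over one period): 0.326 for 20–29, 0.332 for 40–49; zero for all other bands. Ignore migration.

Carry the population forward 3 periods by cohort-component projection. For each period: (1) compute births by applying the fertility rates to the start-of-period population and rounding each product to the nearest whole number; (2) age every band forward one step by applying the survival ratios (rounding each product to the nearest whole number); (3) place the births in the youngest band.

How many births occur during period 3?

2738

Period 1.
Births: 5800 × 0.326 = 1891  |  4400 × 0.332 = 1461 → 3352
10–19: 3200 × 0.974 = 3117
20–29: 3000 × 0.973 = 2919
30–39: 5800 × 0.966 = 5603
40–49: 4500 × 0.94 = 4230
50+: 4400 × 0.94 + 2650 × 0.259 = 4136 + 686 = 4822
→ [3352, 3117, 2919, 5603, 4230, 4822]
Period 2.
Births: 2919 × 0.326 = 952  |  4230 × 0.332 = 1404 → 2356
10–19: 3352 × 0.974 = 3265
20–29: 3117 × 0.973 = 3033
30–39: 2919 × 0.966 = 2820
40–49: 5603 × 0.94 = 5267
50+: 4230 × 0.94 + 4822 × 0.259 = 3976 + 1249 = 5225
→ [2356, 3265, 3033, 2820, 5267, 5225]
Period 3.
Births: 3033 × 0.326 = 989  |  5267 × 0.332 = 1749 → 2738
10–19: 2356 × 0.974 = 2295
20–29: 3265 × 0.973 = 3177
30–39: 3033 × 0.966 = 2930
40–49: 2820 × 0.94 = 2651
50+: 5267 × 0.94 + 5225 × 0.259 = 4951 + 1353 = 6304
→ [2738, 2295, 3177, 2930, 2651, 6304]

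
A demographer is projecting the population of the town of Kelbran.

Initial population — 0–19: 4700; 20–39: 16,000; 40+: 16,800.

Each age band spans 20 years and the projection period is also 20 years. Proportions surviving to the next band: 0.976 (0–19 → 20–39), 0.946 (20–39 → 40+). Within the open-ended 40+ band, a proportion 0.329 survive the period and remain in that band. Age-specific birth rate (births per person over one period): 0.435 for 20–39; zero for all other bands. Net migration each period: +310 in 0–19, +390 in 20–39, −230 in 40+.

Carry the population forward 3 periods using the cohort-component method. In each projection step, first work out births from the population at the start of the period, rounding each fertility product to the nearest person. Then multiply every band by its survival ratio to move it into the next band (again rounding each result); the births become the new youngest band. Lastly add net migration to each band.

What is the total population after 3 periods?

16909

Period 1.
Births: 16000 × 0.435 = 6960
20–39: 4700 × 0.976 = 4587
40+: 16000 × 0.946 + 16800 × 0.329 = 15136 + 5527 = 20663
Net migration: 0–19 + 310 → 7270; 20–39 + 390 → 4977; 40+ − 230 → 20433
→ [7270, 4977, 20433]
Period 2.
Births: 4977 × 0.435 = 2165
20–39: 7270 × 0.976 = 7096
40+: 4977 × 0.946 + 20433 × 0.329 = 4708 + 6722 = 11430
Net migration: 0–19 + 310 → 2475; 20–39 + 390 → 7486; 40+ − 230 → 11200
→ [2475, 7486, 11200]
Period 3.
Births: 7486 × 0.435 = 3256
20–39: 2475 × 0.976 = 2416
40+: 7486 × 0.946 + 11200 × 0.329 = 7082 + 3685 = 10767
Net migration: 0–19 + 310 → 3566; 20–39 + 390 → 2806; 40+ − 230 → 10537
→ [3566, 2806, 10537]
Total after period 3: 3566 + 2806 + 10537 = 16909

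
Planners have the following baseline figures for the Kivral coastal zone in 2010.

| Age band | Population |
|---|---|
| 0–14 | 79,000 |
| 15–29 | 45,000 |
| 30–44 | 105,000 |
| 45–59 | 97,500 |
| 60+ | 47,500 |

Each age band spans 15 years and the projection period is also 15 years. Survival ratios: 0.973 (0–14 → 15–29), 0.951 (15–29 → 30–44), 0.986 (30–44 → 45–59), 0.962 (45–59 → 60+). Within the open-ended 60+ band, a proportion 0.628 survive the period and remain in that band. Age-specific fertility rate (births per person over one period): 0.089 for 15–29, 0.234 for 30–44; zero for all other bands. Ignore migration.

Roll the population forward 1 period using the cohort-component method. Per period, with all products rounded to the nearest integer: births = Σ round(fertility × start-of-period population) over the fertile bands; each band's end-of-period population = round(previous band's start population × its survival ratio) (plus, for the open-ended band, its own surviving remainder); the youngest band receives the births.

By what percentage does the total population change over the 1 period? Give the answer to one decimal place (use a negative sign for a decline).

Period 1.
Births: 45000 × 0.089 = 4005, 105000 × 0.234 = 24570 → 28575
15–29: 79000 × 0.973 = 76867
30–44: 45000 × 0.951 = 42795
45–59: 105000 × 0.986 = 103530
60+: 97500 × 0.962 + 47500 × 0.628 = 93795 + 29830 = 123625
→ [28575, 76867, 42795, 103530, 123625]
Total: 374000 → 375392; change = 1392; percentage change = 0.4%

0.4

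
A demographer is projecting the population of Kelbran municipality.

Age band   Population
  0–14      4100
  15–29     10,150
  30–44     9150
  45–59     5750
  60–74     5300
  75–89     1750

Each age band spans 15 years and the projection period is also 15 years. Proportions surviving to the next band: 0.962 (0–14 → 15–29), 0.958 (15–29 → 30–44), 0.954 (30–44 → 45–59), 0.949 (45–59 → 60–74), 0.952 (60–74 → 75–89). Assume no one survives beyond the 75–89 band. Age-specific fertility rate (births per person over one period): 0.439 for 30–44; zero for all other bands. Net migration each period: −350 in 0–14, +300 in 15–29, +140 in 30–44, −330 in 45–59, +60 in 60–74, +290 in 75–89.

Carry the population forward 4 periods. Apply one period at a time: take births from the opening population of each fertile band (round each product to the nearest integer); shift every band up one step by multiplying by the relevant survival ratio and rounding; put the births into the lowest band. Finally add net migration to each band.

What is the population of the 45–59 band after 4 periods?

Numbering the bands 1..6 from youngest to oldest:
After projecting period 1:
Births: 9150 * 0.439 = 4017
Band 2: 4100 * 0.962 = 3944
Band 3: 10150 * 0.958 = 9724
Band 4: 9150 * 0.954 = 8729
Band 5: 5750 * 0.949 = 5457
Band 6: 5300 * 0.952 = 5046
Net migration: Band 1 − 350 → 3667; Band 2 + 300 → 4244; Band 3 + 140 → 9864; Band 4 − 330 → 8399; Band 5 + 60 → 5517; Band 6 + 290 → 5336
Giving 3667 / 4244 / 9864 / 8399 / 5517 / 5336.
After projecting period 2:
Births: 9864 * 0.439 = 4330
Band 2: 3667 * 0.962 = 3528
Band 3: 4244 * 0.958 = 4066
Band 4: 9864 * 0.954 = 9410
Band 5: 8399 * 0.949 = 7971
Band 6: 5517 * 0.952 = 5252
Net migration: Band 1 − 350 → 3980; Band 2 + 300 → 3828; Band 3 + 140 → 4206; Band 4 − 330 → 9080; Band 5 + 60 → 8031; Band 6 + 290 → 5542
Giving 3980 / 3828 / 4206 / 9080 / 8031 / 5542.
After projecting period 3:
Births: 4206 * 0.439 = 1846
Band 2: 3980 * 0.962 = 3829
Band 3: 3828 * 0.958 = 3667
Band 4: 4206 * 0.954 = 4013
Band 5: 9080 * 0.949 = 8617
Band 6: 8031 * 0.952 = 7646
Net migration: Band 1 − 350 → 1496; Band 2 + 300 → 4129; Band 3 + 140 → 3807; Band 4 − 330 → 3683; Band 5 + 60 → 8677; Band 6 + 290 → 7936
Giving 1496 / 4129 / 3807 / 3683 / 8677 / 7936.
After projecting period 4:
Births: 3807 * 0.439 = 1671
Band 2: 1496 * 0.962 = 1439
Band 3: 4129 * 0.958 = 3956
Band 4: 3807 * 0.954 = 3632
Band 5: 3683 * 0.949 = 3495
Band 6: 8677 * 0.952 = 8261
Net migration: Band 1 − 350 → 1321; Band 2 + 300 → 1739; Band 3 + 140 → 4096; Band 4 − 330 → 3302; Band 5 + 60 → 3555; Band 6 + 290 → 8551
Giving 1321 / 1739 / 4096 / 3302 / 3555 / 8551.

3302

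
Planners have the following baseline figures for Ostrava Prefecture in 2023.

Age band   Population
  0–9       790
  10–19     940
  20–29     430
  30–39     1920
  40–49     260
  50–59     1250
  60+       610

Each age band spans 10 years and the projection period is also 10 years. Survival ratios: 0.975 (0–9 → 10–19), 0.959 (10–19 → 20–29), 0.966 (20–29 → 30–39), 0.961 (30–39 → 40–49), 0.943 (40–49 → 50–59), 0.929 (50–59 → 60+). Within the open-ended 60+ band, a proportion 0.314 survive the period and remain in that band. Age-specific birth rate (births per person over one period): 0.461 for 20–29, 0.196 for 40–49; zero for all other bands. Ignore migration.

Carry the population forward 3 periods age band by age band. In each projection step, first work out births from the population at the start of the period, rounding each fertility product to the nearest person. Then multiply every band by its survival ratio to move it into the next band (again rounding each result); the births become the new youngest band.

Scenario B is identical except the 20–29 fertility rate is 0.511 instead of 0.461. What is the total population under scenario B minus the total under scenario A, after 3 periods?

— Period 1 —
Births: 430 × 0.461 = 198, 260 × 0.196 = 51 — total 249
10–19: 790 × 0.975 = 770
20–29: 940 × 0.959 = 901
30–39: 430 × 0.966 = 415
40–49: 1920 × 0.961 = 1845
50–59: 260 × 0.943 = 245
60+: 1250 × 0.929 + 610 × 0.314 = 1161 + 192 = 1353
Population now: 0–9=249, 10–19=770, 20–29=901, 30–39=415, 40–49=1845, 50–59=245, 60+=1353
— Period 2 —
Births: 901 × 0.461 = 415, 1845 × 0.196 = 362 — total 777
10–19: 249 × 0.975 = 243
20–29: 770 × 0.959 = 738
30–39: 901 × 0.966 = 870
40–49: 415 × 0.961 = 399
50–59: 1845 × 0.943 = 1740
60+: 245 × 0.929 + 1353 × 0.314 = 228 + 425 = 653
Population now: 0–9=777, 10–19=243, 20–29=738, 30–39=870, 40–49=399, 50–59=1740, 60+=653
— Period 3 —
Births: 738 × 0.461 = 340, 399 × 0.196 = 78 — total 418
10–19: 777 × 0.975 = 758
20–29: 243 × 0.959 = 233
30–39: 738 × 0.966 = 713
40–49: 870 × 0.961 = 836
50–59: 399 × 0.943 = 376
60+: 1740 × 0.929 + 653 × 0.314 = 1616 + 205 = 1821
Population now: 0–9=418, 10–19=758, 20–29=233, 30–39=713, 40–49=836, 50–59=376, 60+=1821
Scenario A total after 3 periods: 5155
Scenario B projection —
— Period 1 —
Births: 430 × 0.511 = 220, 260 × 0.196 = 51 — total 271
10–19: 790 × 0.975 = 770
20–29: 940 × 0.959 = 901
30–39: 430 × 0.966 = 415
40–49: 1920 × 0.961 = 1845
50–59: 260 × 0.943 = 245
60+: 1250 × 0.929 + 610 × 0.314 = 1161 + 192 = 1353
Population now: 0–9=271, 10–19=770, 20–29=901, 30–39=415, 40–49=1845, 50–59=245, 60+=1353
— Period 2 —
Births: 901 × 0.511 = 460, 1845 × 0.196 = 362 — total 822
10–19: 271 × 0.975 = 264
20–29: 770 × 0.959 = 738
30–39: 901 × 0.966 = 870
40–49: 415 × 0.961 = 399
50–59: 1845 × 0.943 = 1740
60+: 245 × 0.929 + 1353 × 0.314 = 228 + 425 = 653
Population now: 0–9=822, 10–19=264, 20–29=738, 30–39=870, 40–49=399, 50–59=1740, 60+=653
— Period 3 —
Births: 738 × 0.511 = 377, 399 × 0.196 = 78 — total 455
10–19: 822 × 0.975 = 801
20–29: 264 × 0.959 = 253
30–39: 738 × 0.966 = 713
40–49: 870 × 0.961 = 836
50–59: 399 × 0.943 = 376
60+: 1740 × 0.929 + 653 × 0.314 = 1616 + 205 = 1821
Population now: 0–9=455, 10–19=801, 20–29=253, 30–39=713, 40–49=836, 50–59=376, 60+=1821
Scenario B total after 3 periods: 5255
Difference B − A = 5255 − 5155 = 100

100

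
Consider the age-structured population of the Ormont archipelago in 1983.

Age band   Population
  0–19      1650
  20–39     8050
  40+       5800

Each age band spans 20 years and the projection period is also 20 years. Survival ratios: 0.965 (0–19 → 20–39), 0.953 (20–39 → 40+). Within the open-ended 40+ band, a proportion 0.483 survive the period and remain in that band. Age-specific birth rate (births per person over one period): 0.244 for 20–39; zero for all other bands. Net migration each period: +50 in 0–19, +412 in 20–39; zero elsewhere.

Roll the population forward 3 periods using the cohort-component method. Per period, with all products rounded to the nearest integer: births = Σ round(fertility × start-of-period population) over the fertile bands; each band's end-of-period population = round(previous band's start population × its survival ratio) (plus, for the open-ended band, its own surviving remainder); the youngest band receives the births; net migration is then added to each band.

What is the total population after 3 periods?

Period 1.
Births: 8050 × 0.244 = 1964
20–39: 1650 × 0.965 = 1592
40+: 8050 × 0.953 + 5800 × 0.483 = 7672 + 2801 = 10473
Net migration: 0–19 + 50 → 2014; 20–39 + 412 → 2004
End of period: [2014, 2004, 10473]
Period 2.
Births: 2004 × 0.244 = 489
20–39: 2014 × 0.965 = 1944
40+: 2004 × 0.953 + 10473 × 0.483 = 1910 + 5058 = 6968
Net migration: 0–19 + 50 → 539; 20–39 + 412 → 2356
End of period: [539, 2356, 6968]
Period 3.
Births: 2356 × 0.244 = 575
20–39: 539 × 0.965 = 520
40+: 2356 × 0.953 + 6968 × 0.483 = 2245 + 3366 = 5611
Net migration: 0–19 + 50 → 625; 20–39 + 412 → 932
End of period: [625, 932, 5611]
Total after period 3: 625 + 932 + 5611 = 7168

7168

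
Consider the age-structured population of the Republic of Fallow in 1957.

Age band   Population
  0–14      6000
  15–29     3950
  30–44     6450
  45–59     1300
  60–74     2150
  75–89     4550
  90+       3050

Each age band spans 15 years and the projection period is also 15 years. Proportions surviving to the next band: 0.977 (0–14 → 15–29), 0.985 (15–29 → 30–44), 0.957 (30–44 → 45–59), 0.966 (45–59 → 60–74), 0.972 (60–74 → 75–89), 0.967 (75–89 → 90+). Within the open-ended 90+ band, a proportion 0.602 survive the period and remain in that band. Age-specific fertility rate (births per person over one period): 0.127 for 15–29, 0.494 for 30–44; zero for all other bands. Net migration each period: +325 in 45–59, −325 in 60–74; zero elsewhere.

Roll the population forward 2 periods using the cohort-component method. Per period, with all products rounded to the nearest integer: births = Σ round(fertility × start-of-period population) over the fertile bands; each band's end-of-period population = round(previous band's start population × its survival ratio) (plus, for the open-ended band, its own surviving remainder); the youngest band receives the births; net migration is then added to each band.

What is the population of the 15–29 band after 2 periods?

3603

Let band 1 be 0–14 through band 7 = 90+.
[period 1]
Births: 3950 × 0.127 = 502, 6450 × 0.494 = 3186 → 3688
Band 2: 6000 × 0.977 = 5862
Band 3: 3950 × 0.985 = 3891
Band 4: 6450 × 0.957 = 6173
Band 5: 1300 × 0.966 = 1256
Band 6: 2150 × 0.972 = 2090
Band 7: 4550 × 0.967 + 3050 × 0.602 = 4400 + 1836 = 6236
Net migration: Band 4 + 325 → 6498; Band 5 − 325 → 931
End of period: [3688, 5862, 3891, 6498, 931, 2090, 6236]
[period 2]
Births: 5862 × 0.127 = 744, 3891 × 0.494 = 1922 → 2666
Band 2: 3688 × 0.977 = 3603
Band 3: 5862 × 0.985 = 5774
Band 4: 3891 × 0.957 = 3724
Band 5: 6498 × 0.966 = 6277
Band 6: 931 × 0.972 = 905
Band 7: 2090 × 0.967 + 6236 × 0.602 = 2021 + 3754 = 5775
Net migration: Band 4 + 325 → 4049; Band 5 − 325 → 5952
End of period: [2666, 3603, 5774, 4049, 5952, 905, 5775]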